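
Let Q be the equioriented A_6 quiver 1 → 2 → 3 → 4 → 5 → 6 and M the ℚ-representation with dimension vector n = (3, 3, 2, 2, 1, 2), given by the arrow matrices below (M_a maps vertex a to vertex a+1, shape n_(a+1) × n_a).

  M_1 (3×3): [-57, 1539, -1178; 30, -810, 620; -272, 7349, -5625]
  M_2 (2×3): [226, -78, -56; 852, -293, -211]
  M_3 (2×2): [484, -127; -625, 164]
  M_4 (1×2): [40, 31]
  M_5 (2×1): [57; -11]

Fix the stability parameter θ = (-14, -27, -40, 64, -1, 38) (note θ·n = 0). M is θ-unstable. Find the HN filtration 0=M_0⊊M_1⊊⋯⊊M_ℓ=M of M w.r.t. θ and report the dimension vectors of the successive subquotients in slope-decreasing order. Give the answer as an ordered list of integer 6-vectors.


Barcode: M ≅ I[1,1], I[1,4], I[1,6], I[2,2], I[6,6]. HN layers by μ_θ (5 steps, strictly decreasing):
  μ^(1)=64; μ^(2)=38; μ^(3)=63/2; μ^(4)=-14; μ^(5)=-27

((0, 0, 0, 1, 0, 0); (0, 0, 0, 0, 0, 2); (0, 0, 0, 1, 1, 0); (1, 0, 0, 0, 0, 0); (2, 3, 2, 0, 0, 0))


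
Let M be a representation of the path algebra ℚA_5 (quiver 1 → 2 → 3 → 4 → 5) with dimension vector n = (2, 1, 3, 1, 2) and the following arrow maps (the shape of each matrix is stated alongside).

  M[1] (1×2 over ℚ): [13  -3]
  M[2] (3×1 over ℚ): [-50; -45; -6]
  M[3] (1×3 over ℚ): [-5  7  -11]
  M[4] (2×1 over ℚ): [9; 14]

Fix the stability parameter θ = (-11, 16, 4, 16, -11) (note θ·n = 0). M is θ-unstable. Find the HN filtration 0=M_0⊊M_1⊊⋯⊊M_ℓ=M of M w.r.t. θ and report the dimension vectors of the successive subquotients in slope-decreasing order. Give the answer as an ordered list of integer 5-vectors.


Interval decomposition of M: I[1,1], I[1,5], I[3,3]^2, I[5,5].
HN type (ℓ=3): μ^(1)=25/4; μ^(2)=4; μ^(3)=-11

((0, 1, 1, 1, 1); (0, 0, 2, 0, 0); (2, 0, 0, 0, 1))


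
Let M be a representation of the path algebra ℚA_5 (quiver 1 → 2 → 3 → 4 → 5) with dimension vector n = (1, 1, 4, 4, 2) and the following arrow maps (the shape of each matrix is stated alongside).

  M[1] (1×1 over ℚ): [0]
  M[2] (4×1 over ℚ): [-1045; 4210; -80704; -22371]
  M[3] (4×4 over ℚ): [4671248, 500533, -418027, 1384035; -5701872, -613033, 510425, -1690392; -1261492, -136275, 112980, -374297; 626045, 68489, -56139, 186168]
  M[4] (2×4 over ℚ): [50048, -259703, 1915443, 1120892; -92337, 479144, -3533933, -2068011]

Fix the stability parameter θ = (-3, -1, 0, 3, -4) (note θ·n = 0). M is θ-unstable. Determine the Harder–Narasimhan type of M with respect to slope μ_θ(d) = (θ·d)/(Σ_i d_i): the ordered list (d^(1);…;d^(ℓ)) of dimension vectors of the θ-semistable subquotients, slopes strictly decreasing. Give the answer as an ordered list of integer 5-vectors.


Interval decomposition of M: I[1,1], I[2,5], I[3,4]^2, I[3,5].
HN type (ℓ=5): μ^(1)=3; μ^(2)=0; μ^(3)=-1/3; μ^(4)=-1; μ^(5)=-3

((0, 0, 0, 2, 0); (0, 0, 2, 0, 0); (0, 0, 2, 2, 2); (0, 1, 0, 0, 0); (1, 0, 0, 0, 0))


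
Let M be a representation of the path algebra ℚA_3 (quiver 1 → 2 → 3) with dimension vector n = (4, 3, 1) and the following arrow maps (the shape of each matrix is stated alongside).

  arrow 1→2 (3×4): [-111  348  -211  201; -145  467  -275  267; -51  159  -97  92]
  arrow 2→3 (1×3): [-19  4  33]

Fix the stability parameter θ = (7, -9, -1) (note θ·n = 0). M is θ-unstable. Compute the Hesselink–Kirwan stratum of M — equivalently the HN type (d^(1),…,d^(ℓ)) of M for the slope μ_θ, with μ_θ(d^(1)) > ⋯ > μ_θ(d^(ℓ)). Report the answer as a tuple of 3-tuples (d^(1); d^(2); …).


Via rank(M_{q-1}∘⋯∘M_p): M ≅ I[1,1], I[1,2]^2, I[1,3].
μ_θ-semistable layers: μ^(1)=7; μ^(2)=-1

((1, 0, 0); (3, 3, 1))


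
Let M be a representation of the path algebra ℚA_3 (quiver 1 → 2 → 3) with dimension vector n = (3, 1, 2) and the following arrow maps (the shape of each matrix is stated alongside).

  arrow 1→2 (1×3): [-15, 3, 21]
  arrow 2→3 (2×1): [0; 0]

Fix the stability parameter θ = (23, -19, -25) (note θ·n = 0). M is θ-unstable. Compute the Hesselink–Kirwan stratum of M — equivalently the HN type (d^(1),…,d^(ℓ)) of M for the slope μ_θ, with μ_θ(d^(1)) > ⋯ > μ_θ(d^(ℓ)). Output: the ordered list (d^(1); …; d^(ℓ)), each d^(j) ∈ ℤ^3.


Interval decomposition of M: I[1,1]^2, I[1,2], I[3,3]^2.
HN type (ℓ=3): μ^(1)=23; μ^(2)=2; μ^(3)=-25

((2, 0, 0); (1, 1, 0); (0, 0, 2))


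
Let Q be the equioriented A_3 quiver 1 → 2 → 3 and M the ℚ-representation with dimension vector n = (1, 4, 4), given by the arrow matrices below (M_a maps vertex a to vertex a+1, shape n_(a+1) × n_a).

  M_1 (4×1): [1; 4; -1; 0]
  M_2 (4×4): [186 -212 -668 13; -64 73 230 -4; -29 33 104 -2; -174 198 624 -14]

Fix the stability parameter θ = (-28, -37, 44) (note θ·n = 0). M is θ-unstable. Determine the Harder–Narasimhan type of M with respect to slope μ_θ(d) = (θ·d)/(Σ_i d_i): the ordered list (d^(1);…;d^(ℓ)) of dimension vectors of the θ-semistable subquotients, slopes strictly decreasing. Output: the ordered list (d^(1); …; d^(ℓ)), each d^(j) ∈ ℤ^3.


Barcode: M ≅ I[1,3], I[2,2], I[2,3]^2, I[3,3]. HN layers by μ_θ (3 steps, strictly decreasing):
  μ^(1)=44; μ^(2)=-65/2; μ^(3)=-37

((0, 0, 4); (1, 1, 0); (0, 3, 0))


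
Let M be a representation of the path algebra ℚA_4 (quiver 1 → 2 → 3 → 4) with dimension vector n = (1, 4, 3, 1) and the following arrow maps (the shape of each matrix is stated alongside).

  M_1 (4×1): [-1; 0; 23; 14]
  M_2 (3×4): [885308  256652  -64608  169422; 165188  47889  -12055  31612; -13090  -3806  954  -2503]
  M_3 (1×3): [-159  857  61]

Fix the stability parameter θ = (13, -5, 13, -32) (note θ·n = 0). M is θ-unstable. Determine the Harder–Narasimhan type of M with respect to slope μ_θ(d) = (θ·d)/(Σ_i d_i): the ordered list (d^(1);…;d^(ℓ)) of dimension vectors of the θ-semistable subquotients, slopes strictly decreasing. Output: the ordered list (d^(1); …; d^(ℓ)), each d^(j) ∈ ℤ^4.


Barcode: M ≅ I[1,4], I[2,2], I[2,3]^2. HN layers by μ_θ (3 steps, strictly decreasing):
  μ^(1)=13; μ^(2)=-11/4; μ^(3)=-5

((0, 0, 2, 0); (1, 1, 1, 1); (0, 3, 0, 0))


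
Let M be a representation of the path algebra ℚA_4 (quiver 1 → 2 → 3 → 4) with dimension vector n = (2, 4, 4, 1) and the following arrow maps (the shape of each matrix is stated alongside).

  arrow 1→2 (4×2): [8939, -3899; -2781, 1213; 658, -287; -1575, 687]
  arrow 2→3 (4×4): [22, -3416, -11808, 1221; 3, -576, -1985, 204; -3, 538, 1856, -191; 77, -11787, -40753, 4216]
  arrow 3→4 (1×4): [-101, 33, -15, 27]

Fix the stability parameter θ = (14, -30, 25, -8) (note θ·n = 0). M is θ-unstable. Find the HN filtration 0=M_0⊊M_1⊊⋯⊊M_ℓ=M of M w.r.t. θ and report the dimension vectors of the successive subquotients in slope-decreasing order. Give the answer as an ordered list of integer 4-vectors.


Barcode: M ≅ I[1,3], I[1,4], I[2,3]^2. HN layers by μ_θ (4 steps, strictly decreasing):
  μ^(1)=25; μ^(2)=17/2; μ^(3)=-8; μ^(4)=-30

((0, 0, 3, 0); (0, 0, 1, 1); (2, 2, 0, 0); (0, 2, 0, 0))


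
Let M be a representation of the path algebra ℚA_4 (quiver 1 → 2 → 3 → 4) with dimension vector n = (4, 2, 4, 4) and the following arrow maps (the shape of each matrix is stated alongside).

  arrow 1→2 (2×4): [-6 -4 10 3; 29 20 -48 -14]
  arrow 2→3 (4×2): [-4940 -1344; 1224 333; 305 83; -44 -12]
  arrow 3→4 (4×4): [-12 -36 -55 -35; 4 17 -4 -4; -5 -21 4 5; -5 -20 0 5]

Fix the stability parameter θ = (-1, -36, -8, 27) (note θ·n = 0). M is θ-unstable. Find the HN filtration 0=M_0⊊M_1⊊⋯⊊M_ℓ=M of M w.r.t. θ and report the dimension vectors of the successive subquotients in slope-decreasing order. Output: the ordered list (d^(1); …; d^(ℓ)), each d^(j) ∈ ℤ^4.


Interval decomposition of M: I[1,1]^2, I[1,4]^2, I[3,3], I[3,4], I[4,4].
HN type (ℓ=4): μ^(1)=27; μ^(2)=-1; μ^(3)=-8; μ^(4)=-37/2

((0, 0, 0, 4); (2, 0, 0, 0); (0, 0, 4, 0); (2, 2, 0, 0))


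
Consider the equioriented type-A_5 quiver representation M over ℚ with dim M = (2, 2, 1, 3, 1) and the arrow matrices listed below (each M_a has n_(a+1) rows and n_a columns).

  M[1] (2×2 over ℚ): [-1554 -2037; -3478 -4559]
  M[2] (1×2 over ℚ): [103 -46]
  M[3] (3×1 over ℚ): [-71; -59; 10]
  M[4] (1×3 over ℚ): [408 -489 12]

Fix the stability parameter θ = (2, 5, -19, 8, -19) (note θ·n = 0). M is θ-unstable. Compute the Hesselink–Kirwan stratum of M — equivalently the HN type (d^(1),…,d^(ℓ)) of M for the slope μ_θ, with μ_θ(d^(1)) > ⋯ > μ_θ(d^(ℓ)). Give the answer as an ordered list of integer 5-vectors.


Barcode: M ≅ I[1,1], I[1,5], I[2,2], I[4,4]^2. HN layers by μ_θ (4 steps, strictly decreasing):
  μ^(1)=8; μ^(2)=5; μ^(3)=2; μ^(4)=-23/5

((0, 0, 0, 2, 0); (0, 1, 0, 0, 0); (1, 0, 0, 0, 0); (1, 1, 1, 1, 1))


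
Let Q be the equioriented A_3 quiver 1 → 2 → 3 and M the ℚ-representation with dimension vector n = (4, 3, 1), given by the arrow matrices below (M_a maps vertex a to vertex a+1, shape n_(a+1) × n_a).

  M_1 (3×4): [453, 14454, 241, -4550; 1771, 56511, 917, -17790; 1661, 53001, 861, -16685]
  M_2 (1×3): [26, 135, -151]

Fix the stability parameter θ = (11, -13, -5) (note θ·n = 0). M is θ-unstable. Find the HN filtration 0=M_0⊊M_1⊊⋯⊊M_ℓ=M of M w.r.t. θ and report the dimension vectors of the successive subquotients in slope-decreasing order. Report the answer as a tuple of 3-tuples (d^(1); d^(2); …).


Via rank(M_{q-1}∘⋯∘M_p): M ≅ I[1,1], I[1,2]^2, I[1,3].
μ_θ-semistable layers: μ^(1)=11; μ^(2)=-1; μ^(3)=-7/3

((1, 0, 0); (2, 2, 0); (1, 1, 1))


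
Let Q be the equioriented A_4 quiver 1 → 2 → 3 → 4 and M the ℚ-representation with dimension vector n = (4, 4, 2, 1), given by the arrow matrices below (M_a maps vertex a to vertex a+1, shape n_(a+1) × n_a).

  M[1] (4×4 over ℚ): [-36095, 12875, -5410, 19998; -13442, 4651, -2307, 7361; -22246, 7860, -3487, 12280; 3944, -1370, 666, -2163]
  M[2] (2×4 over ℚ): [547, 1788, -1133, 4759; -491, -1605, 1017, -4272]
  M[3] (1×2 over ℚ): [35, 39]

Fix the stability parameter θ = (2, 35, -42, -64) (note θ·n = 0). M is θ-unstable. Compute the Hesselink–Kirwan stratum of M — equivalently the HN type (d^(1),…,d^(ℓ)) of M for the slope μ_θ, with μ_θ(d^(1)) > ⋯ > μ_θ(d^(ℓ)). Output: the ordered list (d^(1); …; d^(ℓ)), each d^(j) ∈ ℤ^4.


Interval decomposition of M: I[1,2]^2, I[1,3], I[1,4].
HN type (ℓ=4): μ^(1)=35; μ^(2)=2; μ^(3)=-5/3; μ^(4)=-69/4

((0, 2, 0, 0); (2, 0, 0, 0); (1, 1, 1, 0); (1, 1, 1, 1))


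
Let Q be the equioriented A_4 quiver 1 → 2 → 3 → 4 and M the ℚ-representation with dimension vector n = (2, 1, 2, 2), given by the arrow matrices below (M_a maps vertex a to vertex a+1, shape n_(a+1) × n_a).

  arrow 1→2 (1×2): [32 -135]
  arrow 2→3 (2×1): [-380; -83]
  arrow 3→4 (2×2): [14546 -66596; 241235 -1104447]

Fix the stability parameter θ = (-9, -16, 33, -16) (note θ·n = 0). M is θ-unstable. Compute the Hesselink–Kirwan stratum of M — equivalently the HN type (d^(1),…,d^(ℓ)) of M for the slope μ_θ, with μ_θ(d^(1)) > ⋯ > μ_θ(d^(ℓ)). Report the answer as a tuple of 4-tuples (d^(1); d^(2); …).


Interval decomposition of M: I[1,1], I[1,4], I[3,4].
HN type (ℓ=3): μ^(1)=17/2; μ^(2)=-9; μ^(3)=-25/2

((0, 0, 2, 2); (1, 0, 0, 0); (1, 1, 0, 0))


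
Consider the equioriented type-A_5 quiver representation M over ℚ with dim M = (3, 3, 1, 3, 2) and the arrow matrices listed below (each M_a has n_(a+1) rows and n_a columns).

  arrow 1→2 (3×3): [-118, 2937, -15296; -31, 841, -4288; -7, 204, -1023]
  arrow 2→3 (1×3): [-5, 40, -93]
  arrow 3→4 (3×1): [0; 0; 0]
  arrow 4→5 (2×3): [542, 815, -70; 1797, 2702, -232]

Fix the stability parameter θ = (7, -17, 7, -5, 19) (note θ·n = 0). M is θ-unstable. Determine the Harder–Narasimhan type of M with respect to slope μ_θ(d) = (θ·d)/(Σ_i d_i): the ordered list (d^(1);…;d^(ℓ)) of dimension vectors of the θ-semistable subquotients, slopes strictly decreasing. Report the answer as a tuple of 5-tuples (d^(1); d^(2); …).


Interval decomposition of M: I[1,2]^2, I[1,3], I[4,4], I[4,5]^2.
HN type (ℓ=3): μ^(1)=19; μ^(2)=7; μ^(3)=-5

((0, 0, 0, 0, 2); (0, 0, 1, 0, 0); (3, 3, 0, 3, 0))


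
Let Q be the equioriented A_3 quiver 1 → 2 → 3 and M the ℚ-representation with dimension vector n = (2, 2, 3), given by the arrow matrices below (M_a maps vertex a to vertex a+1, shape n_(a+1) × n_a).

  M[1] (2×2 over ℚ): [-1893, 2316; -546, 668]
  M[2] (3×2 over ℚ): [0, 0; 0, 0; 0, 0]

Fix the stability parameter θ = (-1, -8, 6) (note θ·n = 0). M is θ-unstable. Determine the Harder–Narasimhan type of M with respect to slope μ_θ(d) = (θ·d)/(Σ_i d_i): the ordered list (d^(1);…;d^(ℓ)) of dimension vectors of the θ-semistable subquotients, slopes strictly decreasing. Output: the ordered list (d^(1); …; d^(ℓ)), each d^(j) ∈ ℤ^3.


Via rank(M_{q-1}∘⋯∘M_p): M ≅ I[1,2]^2, I[3,3]^3.
μ_θ-semistable layers: μ^(1)=6; μ^(2)=-9/2

((0, 0, 3); (2, 2, 0))


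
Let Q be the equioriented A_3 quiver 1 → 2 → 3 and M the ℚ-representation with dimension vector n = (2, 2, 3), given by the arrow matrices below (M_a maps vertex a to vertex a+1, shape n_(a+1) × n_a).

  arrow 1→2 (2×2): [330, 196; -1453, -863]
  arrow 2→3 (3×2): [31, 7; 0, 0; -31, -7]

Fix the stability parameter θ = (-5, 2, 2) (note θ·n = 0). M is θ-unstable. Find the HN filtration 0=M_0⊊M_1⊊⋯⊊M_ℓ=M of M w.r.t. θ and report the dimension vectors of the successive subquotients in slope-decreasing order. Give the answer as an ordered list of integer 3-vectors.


Interval decomposition of M: I[1,2], I[1,3], I[3,3]^2.
HN type (ℓ=2): μ^(1)=2; μ^(2)=-5

((0, 2, 3); (2, 0, 0))


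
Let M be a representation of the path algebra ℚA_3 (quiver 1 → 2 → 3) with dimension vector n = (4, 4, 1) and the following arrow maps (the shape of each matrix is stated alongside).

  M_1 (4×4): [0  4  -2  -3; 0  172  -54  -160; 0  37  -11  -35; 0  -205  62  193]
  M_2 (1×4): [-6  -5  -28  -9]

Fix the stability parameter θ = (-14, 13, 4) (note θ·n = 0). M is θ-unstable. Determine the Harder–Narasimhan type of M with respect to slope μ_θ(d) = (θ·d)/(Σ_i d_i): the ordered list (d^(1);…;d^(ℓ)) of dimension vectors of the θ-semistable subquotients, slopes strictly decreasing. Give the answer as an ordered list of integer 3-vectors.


Interval decomposition of M: I[1,1], I[1,2]^2, I[1,3], I[2,2].
HN type (ℓ=3): μ^(1)=13; μ^(2)=17/2; μ^(3)=-14

((0, 3, 0); (0, 1, 1); (4, 0, 0))


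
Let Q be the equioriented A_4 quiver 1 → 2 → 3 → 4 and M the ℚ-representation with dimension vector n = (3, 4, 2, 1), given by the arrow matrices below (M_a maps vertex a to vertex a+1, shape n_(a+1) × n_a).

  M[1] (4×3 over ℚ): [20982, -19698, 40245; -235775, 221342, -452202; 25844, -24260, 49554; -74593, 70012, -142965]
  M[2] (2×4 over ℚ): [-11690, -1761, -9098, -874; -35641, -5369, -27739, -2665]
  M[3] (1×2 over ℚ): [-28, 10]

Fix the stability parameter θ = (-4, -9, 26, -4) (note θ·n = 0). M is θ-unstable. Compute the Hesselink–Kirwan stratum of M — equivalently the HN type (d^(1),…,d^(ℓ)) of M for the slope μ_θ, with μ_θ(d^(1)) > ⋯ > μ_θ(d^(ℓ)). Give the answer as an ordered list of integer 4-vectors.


Via rank(M_{q-1}∘⋯∘M_p): M ≅ I[1,1], I[1,2], I[1,3], I[2,2], I[2,4].
μ_θ-semistable layers: μ^(1)=26; μ^(2)=11; μ^(3)=-4; μ^(4)=-13/2; μ^(5)=-9

((0, 0, 1, 0); (0, 0, 1, 1); (1, 0, 0, 0); (2, 2, 0, 0); (0, 2, 0, 0))


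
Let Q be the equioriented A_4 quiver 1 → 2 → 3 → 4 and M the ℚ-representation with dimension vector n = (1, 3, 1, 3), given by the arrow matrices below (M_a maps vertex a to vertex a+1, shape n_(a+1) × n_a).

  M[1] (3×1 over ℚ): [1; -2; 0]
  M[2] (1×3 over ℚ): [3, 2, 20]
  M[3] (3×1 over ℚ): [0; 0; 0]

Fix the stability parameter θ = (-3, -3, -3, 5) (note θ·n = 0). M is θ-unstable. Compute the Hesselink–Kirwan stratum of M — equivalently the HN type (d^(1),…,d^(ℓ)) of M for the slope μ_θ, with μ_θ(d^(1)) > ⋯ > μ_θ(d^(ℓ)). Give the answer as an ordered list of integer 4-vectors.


Barcode: M ≅ I[1,3], I[2,2]^2, I[4,4]^3. HN layers by μ_θ (2 steps, strictly decreasing):
  μ^(1)=5; μ^(2)=-3

((0, 0, 0, 3); (1, 3, 1, 0))


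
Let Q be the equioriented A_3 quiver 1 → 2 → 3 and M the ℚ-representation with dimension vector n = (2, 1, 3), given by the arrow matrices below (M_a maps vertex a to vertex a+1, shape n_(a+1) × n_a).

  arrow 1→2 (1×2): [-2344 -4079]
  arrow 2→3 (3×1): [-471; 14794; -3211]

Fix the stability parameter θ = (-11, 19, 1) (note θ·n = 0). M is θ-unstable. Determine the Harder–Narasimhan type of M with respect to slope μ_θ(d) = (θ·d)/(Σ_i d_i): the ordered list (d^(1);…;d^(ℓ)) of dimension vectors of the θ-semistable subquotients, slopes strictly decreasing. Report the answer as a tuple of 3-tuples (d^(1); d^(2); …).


Via rank(M_{q-1}∘⋯∘M_p): M ≅ I[1,1], I[1,3], I[3,3]^2.
μ_θ-semistable layers: μ^(1)=10; μ^(2)=1; μ^(3)=-11

((0, 1, 1); (0, 0, 2); (2, 0, 0))


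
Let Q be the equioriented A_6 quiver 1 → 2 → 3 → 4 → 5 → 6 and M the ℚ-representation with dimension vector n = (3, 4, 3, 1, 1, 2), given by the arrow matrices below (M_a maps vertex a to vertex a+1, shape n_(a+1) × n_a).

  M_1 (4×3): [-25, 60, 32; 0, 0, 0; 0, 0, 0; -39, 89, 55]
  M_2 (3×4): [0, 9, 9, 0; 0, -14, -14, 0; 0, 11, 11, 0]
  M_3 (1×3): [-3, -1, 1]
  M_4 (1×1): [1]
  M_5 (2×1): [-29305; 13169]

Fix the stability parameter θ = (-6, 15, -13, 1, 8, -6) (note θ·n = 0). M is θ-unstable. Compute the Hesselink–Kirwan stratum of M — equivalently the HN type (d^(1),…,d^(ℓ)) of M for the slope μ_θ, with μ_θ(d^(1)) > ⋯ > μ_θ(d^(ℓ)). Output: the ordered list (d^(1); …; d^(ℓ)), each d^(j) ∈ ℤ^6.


Via rank(M_{q-1}∘⋯∘M_p): M ≅ I[1,1], I[1,2]^2, I[2,2], I[2,6], I[3,3]^2, I[6,6].
μ_θ-semistable layers: μ^(1)=15; μ^(2)=1; μ^(3)=-6; μ^(4)=-13

((0, 3, 0, 0, 0, 0); (0, 1, 1, 1, 1, 1); (3, 0, 0, 0, 0, 1); (0, 0, 2, 0, 0, 0))


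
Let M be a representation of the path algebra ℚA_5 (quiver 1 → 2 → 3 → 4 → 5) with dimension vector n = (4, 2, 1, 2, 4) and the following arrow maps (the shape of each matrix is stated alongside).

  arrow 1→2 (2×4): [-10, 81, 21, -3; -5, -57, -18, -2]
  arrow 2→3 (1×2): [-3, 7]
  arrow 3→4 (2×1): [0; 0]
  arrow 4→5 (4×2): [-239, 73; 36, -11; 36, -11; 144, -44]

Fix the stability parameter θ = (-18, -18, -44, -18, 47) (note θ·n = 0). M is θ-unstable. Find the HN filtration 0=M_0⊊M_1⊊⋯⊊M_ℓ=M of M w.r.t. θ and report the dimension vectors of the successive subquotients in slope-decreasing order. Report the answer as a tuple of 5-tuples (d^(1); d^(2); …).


Interval decomposition of M: I[1,1]^2, I[1,2], I[1,3], I[4,5]^2, I[5,5]^2.
HN type (ℓ=3): μ^(1)=47; μ^(2)=-18; μ^(3)=-80/3

((0, 0, 0, 0, 4); (3, 1, 0, 2, 0); (1, 1, 1, 0, 0))


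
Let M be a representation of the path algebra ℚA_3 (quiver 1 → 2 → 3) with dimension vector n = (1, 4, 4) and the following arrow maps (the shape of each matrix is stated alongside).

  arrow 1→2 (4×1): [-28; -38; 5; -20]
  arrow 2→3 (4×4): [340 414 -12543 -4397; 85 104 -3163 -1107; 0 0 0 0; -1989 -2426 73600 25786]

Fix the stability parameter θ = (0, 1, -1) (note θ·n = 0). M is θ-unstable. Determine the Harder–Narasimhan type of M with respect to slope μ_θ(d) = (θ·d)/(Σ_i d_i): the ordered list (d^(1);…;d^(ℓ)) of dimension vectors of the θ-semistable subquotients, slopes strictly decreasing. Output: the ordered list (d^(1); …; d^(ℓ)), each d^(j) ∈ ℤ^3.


Interval decomposition of M: I[1,3], I[2,2]^2, I[2,3], I[3,3]^2.
HN type (ℓ=3): μ^(1)=1; μ^(2)=0; μ^(3)=-1

((0, 2, 0); (1, 2, 2); (0, 0, 2))


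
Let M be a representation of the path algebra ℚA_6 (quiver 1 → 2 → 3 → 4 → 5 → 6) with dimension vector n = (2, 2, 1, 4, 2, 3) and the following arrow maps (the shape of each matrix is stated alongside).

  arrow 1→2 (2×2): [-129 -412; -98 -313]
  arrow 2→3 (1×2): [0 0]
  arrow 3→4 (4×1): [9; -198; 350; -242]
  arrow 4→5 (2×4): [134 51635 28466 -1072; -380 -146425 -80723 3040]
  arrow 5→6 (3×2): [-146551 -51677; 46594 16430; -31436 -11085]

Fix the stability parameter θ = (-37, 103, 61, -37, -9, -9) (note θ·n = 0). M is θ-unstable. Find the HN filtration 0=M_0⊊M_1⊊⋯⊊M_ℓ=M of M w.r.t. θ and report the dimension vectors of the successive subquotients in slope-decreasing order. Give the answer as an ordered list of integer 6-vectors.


Barcode: M ≅ I[1,2]^2, I[3,4], I[4,4], I[4,6]^2, I[6,6]. HN layers by μ_θ (4 steps, strictly decreasing):
  μ^(1)=103; μ^(2)=12; μ^(3)=-9; μ^(4)=-37

((0, 2, 0, 0, 0, 0); (0, 0, 1, 1, 0, 0); (0, 0, 0, 0, 2, 3); (2, 0, 0, 3, 0, 0))


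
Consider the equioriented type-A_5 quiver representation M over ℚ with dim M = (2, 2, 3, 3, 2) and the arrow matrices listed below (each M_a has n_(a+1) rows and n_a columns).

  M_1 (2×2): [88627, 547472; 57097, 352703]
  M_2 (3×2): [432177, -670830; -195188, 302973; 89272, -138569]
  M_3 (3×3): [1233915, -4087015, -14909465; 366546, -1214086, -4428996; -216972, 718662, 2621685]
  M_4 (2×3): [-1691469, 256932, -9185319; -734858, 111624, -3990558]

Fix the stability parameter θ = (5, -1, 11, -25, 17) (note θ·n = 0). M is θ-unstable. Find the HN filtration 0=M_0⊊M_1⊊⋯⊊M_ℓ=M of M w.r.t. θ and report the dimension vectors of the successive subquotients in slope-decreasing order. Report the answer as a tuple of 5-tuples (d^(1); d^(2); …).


Barcode: M ≅ I[1,4], I[1,5], I[3,3], I[4,4], I[5,5]. HN layers by μ_θ (4 steps, strictly decreasing):
  μ^(1)=17; μ^(2)=11; μ^(3)=-5/2; μ^(4)=-25

((0, 0, 0, 0, 2); (0, 0, 1, 0, 0); (2, 2, 2, 2, 0); (0, 0, 0, 1, 0))


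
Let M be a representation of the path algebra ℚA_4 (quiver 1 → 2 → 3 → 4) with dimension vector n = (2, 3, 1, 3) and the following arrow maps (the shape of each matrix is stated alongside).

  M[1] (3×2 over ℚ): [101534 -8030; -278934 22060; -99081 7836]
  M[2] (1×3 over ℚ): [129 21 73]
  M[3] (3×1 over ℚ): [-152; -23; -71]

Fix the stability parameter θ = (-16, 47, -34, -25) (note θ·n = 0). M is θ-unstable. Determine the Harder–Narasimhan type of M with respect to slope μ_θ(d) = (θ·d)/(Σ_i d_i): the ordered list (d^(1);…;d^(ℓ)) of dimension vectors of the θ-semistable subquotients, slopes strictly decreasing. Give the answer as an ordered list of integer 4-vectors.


Interval decomposition of M: I[1,2], I[1,4], I[2,2], I[4,4]^2.
HN type (ℓ=4): μ^(1)=47; μ^(2)=-4; μ^(3)=-16; μ^(4)=-25

((0, 2, 0, 0); (0, 1, 1, 1); (2, 0, 0, 0); (0, 0, 0, 2))


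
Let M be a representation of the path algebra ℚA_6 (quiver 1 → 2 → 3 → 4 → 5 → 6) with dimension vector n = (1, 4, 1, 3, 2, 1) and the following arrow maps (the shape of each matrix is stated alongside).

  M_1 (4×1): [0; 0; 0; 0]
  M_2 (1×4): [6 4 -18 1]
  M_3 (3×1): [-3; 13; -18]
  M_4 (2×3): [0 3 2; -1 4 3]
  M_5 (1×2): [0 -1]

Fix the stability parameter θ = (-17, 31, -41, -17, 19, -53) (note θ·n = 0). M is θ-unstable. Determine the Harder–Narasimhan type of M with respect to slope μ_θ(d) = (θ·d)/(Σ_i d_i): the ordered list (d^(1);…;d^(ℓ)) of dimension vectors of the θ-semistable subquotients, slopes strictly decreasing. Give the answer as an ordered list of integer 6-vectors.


Interval decomposition of M: I[1,1], I[2,2]^3, I[2,6], I[4,4], I[4,5].
HN type (ℓ=4): μ^(1)=31; μ^(2)=19; μ^(3)=-61/5; μ^(4)=-17

((0, 3, 0, 0, 0, 0); (0, 0, 0, 0, 1, 0); (0, 1, 1, 1, 1, 1); (1, 0, 0, 2, 0, 0))


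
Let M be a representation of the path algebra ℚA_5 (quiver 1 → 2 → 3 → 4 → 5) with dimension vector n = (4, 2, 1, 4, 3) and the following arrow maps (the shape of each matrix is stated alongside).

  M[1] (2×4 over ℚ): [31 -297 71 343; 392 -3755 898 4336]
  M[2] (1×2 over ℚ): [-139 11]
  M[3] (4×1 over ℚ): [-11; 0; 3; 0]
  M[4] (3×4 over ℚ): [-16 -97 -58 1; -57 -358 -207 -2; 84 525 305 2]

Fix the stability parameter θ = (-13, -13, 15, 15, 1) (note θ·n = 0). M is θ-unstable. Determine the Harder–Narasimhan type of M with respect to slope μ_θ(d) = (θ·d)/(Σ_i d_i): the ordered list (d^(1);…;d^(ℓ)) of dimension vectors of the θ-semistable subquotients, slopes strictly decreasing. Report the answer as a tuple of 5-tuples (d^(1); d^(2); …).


Barcode: M ≅ I[1,1]^2, I[1,2], I[1,5], I[4,4], I[4,5]^2. HN layers by μ_θ (4 steps, strictly decreasing):
  μ^(1)=15; μ^(2)=31/3; μ^(3)=8; μ^(4)=-13

((0, 0, 0, 1, 0); (0, 0, 1, 1, 1); (0, 0, 0, 2, 2); (4, 2, 0, 0, 0))


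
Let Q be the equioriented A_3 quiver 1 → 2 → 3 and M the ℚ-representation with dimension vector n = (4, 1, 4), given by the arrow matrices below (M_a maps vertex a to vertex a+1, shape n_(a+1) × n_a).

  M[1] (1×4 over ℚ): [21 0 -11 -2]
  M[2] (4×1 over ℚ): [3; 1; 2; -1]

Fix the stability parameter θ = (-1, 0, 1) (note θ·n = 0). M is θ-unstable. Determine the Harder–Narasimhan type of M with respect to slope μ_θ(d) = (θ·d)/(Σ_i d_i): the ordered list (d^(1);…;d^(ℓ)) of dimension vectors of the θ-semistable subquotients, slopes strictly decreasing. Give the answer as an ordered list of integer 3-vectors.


Via rank(M_{q-1}∘⋯∘M_p): M ≅ I[1,1]^3, I[1,3], I[3,3]^3.
μ_θ-semistable layers: μ^(1)=1; μ^(2)=0; μ^(3)=-1

((0, 0, 4); (0, 1, 0); (4, 0, 0))


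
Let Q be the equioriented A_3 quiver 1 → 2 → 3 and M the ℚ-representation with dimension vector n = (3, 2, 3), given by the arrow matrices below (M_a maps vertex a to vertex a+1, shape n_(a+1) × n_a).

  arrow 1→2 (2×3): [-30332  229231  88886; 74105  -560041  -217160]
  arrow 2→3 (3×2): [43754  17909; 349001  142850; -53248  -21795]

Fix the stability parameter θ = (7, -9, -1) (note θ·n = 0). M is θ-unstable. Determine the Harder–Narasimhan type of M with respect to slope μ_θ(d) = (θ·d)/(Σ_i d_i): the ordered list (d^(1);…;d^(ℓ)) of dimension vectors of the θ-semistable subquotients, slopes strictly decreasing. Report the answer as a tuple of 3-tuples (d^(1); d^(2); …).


Barcode: M ≅ I[1,1], I[1,3]^2, I[3,3]. HN layers by μ_θ (2 steps, strictly decreasing):
  μ^(1)=7; μ^(2)=-1

((1, 0, 0); (2, 2, 3))


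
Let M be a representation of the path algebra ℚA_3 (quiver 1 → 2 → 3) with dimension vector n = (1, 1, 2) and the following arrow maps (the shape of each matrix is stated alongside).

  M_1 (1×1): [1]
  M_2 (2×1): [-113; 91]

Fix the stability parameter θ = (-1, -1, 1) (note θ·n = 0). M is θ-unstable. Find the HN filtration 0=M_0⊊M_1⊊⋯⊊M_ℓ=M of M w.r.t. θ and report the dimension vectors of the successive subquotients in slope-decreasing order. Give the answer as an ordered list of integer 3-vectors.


Interval decomposition of M: I[1,3], I[3,3].
HN type (ℓ=2): μ^(1)=1; μ^(2)=-1

((0, 0, 2); (1, 1, 0))


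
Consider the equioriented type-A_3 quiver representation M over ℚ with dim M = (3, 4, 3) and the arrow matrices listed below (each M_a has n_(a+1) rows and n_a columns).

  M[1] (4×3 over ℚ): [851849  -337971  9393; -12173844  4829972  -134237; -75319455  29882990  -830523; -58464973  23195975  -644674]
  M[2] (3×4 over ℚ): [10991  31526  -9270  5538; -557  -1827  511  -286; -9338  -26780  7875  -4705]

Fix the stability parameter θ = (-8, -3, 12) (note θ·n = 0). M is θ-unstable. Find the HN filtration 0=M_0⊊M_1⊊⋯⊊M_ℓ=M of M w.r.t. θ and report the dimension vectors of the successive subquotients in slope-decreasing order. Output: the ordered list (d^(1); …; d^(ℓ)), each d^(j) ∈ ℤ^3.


Via rank(M_{q-1}∘⋯∘M_p): M ≅ I[1,2], I[1,3]^2, I[2,3].
μ_θ-semistable layers: μ^(1)=12; μ^(2)=-3; μ^(3)=-8

((0, 0, 3); (0, 4, 0); (3, 0, 0))


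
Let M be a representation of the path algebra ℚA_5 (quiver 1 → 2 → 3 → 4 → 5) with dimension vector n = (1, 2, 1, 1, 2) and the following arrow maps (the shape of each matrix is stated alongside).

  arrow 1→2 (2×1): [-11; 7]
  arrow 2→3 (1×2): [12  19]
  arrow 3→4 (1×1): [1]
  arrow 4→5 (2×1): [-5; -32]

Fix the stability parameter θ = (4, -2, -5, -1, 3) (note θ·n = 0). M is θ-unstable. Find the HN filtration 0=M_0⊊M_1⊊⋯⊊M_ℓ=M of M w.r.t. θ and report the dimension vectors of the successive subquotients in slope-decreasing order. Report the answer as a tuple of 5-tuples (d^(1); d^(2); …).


Interval decomposition of M: I[1,5], I[2,2], I[5,5].
HN type (ℓ=3): μ^(1)=3; μ^(2)=-1; μ^(3)=-2

((0, 0, 0, 0, 2); (1, 1, 1, 1, 0); (0, 1, 0, 0, 0))


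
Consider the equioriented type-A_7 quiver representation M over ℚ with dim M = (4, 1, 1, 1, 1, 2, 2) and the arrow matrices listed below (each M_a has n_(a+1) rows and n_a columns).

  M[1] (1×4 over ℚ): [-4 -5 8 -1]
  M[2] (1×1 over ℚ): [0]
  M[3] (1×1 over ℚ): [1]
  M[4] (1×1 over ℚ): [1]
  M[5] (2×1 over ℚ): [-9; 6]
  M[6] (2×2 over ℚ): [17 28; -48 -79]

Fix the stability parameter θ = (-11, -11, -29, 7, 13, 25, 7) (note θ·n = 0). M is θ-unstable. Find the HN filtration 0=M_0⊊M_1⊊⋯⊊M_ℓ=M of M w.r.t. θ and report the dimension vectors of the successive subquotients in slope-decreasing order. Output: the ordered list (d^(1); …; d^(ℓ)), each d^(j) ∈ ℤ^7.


Barcode: M ≅ I[1,1]^3, I[1,2], I[3,7], I[6,7]. HN layers by μ_θ (5 steps, strictly decreasing):
  μ^(1)=16; μ^(2)=13; μ^(3)=7; μ^(4)=-11; μ^(5)=-29

((0, 0, 0, 0, 0, 2, 2); (0, 0, 0, 0, 1, 0, 0); (0, 0, 0, 1, 0, 0, 0); (4, 1, 0, 0, 0, 0, 0); (0, 0, 1, 0, 0, 0, 0))


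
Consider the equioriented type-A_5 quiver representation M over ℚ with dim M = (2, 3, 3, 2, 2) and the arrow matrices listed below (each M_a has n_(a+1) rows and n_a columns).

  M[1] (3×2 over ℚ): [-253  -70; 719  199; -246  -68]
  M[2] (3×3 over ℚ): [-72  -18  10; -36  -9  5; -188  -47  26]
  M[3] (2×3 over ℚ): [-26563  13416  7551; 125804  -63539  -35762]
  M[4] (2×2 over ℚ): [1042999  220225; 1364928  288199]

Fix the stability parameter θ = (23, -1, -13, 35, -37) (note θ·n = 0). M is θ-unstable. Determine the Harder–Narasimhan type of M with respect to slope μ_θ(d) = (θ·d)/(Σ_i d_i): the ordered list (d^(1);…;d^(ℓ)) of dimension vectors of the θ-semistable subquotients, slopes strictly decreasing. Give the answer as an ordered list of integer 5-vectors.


Barcode: M ≅ I[1,5]^2, I[2,2], I[3,3]. HN layers by μ_θ (3 steps, strictly decreasing):
  μ^(1)=7/5; μ^(2)=-1; μ^(3)=-13

((2, 2, 2, 2, 2); (0, 1, 0, 0, 0); (0, 0, 1, 0, 0))


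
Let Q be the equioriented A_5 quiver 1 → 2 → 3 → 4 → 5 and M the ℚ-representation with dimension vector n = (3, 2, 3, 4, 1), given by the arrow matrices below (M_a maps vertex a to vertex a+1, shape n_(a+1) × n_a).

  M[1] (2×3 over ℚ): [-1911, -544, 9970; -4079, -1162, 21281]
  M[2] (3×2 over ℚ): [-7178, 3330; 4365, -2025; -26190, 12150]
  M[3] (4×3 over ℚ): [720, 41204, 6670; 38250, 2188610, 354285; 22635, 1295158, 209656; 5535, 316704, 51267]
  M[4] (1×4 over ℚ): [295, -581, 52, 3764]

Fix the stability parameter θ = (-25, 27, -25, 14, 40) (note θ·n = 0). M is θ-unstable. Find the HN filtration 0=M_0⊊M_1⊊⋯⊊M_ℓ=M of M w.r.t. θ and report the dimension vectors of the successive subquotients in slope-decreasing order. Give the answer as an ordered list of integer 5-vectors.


Via rank(M_{q-1}∘⋯∘M_p): M ≅ I[1,1], I[1,2], I[1,3], I[3,4], I[3,5], I[4,4]^2.
μ_θ-semistable layers: μ^(1)=40; μ^(2)=27; μ^(3)=14; μ^(4)=1; μ^(5)=-25

((0, 0, 0, 0, 1); (0, 1, 0, 0, 0); (0, 0, 0, 4, 0); (0, 1, 1, 0, 0); (3, 0, 2, 0, 0))


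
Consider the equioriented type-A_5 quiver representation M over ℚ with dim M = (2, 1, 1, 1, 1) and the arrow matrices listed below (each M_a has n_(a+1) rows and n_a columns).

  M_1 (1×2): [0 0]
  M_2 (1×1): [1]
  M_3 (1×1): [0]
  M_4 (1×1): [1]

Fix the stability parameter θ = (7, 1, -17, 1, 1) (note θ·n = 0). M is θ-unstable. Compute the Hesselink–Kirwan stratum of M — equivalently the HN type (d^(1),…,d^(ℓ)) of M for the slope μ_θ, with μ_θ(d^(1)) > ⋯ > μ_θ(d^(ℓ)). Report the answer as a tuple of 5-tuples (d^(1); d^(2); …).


Barcode: M ≅ I[1,1]^2, I[2,3], I[4,5]. HN layers by μ_θ (3 steps, strictly decreasing):
  μ^(1)=7; μ^(2)=1; μ^(3)=-8

((2, 0, 0, 0, 0); (0, 0, 0, 1, 1); (0, 1, 1, 0, 0))


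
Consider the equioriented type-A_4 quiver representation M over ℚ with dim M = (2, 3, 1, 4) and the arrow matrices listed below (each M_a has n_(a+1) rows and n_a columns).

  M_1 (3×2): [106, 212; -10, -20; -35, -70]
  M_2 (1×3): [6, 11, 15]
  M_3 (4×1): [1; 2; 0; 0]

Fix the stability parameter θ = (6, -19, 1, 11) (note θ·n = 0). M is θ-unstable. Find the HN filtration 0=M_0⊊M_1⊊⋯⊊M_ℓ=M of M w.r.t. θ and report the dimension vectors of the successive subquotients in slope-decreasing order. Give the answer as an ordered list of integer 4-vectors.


Via rank(M_{q-1}∘⋯∘M_p): M ≅ I[1,1], I[1,4], I[2,2]^2, I[4,4]^3.
μ_θ-semistable layers: μ^(1)=11; μ^(2)=6; μ^(3)=1; μ^(4)=-13/2; μ^(5)=-19

((0, 0, 0, 4); (1, 0, 0, 0); (0, 0, 1, 0); (1, 1, 0, 0); (0, 2, 0, 0))


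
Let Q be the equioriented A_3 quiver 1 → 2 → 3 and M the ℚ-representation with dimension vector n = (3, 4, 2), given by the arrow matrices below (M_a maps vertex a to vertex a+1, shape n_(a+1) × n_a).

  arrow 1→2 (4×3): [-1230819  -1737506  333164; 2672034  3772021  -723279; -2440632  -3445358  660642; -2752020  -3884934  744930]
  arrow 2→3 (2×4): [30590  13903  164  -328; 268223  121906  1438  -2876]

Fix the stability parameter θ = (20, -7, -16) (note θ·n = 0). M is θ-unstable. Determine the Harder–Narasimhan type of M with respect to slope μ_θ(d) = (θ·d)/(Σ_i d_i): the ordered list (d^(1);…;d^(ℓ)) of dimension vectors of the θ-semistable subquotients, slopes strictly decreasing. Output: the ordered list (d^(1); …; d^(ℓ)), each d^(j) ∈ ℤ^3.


Barcode: M ≅ I[1,1], I[1,3]^2, I[2,2]^2. HN layers by μ_θ (3 steps, strictly decreasing):
  μ^(1)=20; μ^(2)=-1; μ^(3)=-7

((1, 0, 0); (2, 2, 2); (0, 2, 0))


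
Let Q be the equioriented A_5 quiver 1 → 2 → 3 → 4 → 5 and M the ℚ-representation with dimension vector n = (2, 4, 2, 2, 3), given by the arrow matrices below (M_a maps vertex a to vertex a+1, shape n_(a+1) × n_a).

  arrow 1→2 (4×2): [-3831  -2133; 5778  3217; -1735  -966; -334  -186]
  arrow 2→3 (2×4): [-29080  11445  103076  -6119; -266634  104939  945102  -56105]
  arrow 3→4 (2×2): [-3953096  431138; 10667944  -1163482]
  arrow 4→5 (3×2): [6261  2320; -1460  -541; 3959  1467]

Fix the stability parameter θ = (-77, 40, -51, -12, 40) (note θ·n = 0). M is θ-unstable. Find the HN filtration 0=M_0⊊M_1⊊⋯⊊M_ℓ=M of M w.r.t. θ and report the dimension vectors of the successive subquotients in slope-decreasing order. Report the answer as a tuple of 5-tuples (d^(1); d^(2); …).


Interval decomposition of M: I[1,2], I[1,5], I[2,2], I[2,3], I[4,5], I[5,5].
HN type (ℓ=5): μ^(1)=40; μ^(2)=-11/2; μ^(3)=-23/3; μ^(4)=-12; μ^(5)=-77

((0, 2, 0, 0, 3); (0, 1, 1, 0, 0); (0, 1, 1, 1, 0); (0, 0, 0, 1, 0); (2, 0, 0, 0, 0))


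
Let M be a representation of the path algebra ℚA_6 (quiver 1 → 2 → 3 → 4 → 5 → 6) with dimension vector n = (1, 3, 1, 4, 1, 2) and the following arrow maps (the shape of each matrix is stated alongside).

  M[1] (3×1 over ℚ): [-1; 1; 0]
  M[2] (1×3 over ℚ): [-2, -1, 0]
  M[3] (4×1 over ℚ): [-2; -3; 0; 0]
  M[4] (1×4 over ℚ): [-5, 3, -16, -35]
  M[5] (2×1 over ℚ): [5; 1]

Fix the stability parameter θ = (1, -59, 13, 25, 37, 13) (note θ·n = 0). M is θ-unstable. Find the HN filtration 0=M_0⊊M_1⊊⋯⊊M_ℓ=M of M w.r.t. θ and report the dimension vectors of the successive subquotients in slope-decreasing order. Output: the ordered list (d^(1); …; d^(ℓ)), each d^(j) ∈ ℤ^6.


Via rank(M_{q-1}∘⋯∘M_p): M ≅ I[1,6], I[2,2]^2, I[4,4]^3, I[6,6].
μ_θ-semistable layers: μ^(1)=25; μ^(2)=13; μ^(3)=-29; μ^(4)=-59

((0, 0, 0, 4, 1, 1); (0, 0, 1, 0, 0, 1); (1, 1, 0, 0, 0, 0); (0, 2, 0, 0, 0, 0))


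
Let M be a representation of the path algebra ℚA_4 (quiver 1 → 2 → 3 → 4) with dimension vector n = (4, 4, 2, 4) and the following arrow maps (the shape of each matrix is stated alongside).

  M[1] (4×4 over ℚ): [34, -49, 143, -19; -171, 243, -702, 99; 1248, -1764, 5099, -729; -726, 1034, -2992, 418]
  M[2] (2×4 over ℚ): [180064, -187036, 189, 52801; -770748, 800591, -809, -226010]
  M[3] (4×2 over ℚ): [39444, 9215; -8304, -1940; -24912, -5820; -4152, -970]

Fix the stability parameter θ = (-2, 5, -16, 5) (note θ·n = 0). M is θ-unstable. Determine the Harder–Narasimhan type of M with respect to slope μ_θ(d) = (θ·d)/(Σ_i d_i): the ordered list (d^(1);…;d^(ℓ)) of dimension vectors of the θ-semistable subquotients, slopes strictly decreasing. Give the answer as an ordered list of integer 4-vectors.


Interval decomposition of M: I[1,1], I[1,2], I[1,3], I[1,4], I[2,2], I[4,4]^3.
HN type (ℓ=3): μ^(1)=5; μ^(2)=-2; μ^(3)=-13/3

((0, 2, 0, 4); (2, 0, 0, 0); (2, 2, 2, 0))


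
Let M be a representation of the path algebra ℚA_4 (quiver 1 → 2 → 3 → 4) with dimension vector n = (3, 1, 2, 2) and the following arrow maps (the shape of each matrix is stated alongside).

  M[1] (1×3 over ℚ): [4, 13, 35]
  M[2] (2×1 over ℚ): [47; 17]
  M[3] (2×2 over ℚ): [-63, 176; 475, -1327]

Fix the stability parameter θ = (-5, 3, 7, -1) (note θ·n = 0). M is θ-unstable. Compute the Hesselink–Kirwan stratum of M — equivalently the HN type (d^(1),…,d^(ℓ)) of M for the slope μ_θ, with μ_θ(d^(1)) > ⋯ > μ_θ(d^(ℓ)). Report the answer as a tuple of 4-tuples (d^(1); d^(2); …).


Barcode: M ≅ I[1,1]^2, I[1,4], I[3,4]. HN layers by μ_θ (2 steps, strictly decreasing):
  μ^(1)=3; μ^(2)=-5

((0, 1, 2, 2); (3, 0, 0, 0))


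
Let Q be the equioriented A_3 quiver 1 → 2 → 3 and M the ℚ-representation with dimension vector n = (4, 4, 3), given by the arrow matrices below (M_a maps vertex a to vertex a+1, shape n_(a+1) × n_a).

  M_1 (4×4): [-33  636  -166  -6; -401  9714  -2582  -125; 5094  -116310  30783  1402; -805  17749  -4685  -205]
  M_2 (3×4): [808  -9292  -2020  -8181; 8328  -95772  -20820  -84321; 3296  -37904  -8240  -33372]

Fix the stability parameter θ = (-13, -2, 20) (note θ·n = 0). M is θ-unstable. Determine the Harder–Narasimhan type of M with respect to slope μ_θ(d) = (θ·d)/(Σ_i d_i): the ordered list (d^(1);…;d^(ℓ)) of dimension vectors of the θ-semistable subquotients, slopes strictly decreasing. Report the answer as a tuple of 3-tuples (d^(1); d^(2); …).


Barcode: M ≅ I[1,2]^3, I[1,3], I[3,3]^2. HN layers by μ_θ (3 steps, strictly decreasing):
  μ^(1)=20; μ^(2)=-2; μ^(3)=-13

((0, 0, 3); (0, 4, 0); (4, 0, 0))


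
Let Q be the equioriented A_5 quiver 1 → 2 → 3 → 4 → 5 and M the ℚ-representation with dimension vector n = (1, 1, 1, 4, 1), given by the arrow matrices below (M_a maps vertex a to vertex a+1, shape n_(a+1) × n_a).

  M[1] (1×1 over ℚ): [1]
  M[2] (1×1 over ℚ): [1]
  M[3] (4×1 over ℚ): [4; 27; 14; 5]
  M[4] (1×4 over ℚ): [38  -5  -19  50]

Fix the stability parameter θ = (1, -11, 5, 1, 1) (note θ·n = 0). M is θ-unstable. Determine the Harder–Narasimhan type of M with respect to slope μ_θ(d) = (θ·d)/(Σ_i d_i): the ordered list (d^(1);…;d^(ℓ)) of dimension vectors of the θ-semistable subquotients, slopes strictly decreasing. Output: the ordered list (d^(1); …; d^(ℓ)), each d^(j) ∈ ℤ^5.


Interval decomposition of M: I[1,5], I[4,4]^3.
HN type (ℓ=3): μ^(1)=7/3; μ^(2)=1; μ^(3)=-5

((0, 0, 1, 1, 1); (0, 0, 0, 3, 0); (1, 1, 0, 0, 0))


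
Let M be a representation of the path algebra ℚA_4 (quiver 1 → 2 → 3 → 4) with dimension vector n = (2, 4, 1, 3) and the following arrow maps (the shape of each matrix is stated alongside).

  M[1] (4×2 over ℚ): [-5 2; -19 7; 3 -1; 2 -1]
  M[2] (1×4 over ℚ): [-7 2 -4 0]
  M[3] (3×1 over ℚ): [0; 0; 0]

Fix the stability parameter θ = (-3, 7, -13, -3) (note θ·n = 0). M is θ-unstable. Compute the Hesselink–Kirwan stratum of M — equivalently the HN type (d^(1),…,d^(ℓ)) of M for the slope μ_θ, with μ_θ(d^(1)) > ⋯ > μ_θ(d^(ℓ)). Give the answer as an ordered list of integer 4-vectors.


Via rank(M_{q-1}∘⋯∘M_p): M ≅ I[1,2], I[1,3], I[2,2]^2, I[4,4]^3.
μ_θ-semistable layers: μ^(1)=7; μ^(2)=-3

((0, 3, 0, 0); (2, 1, 1, 3))
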